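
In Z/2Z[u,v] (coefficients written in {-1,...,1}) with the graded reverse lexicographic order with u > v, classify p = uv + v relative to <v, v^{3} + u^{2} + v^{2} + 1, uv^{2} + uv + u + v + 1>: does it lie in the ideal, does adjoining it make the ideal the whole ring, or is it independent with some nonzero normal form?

uv + v lies in I (it reduces to 0).

First compute the reduced Gröbner basis of I by Buchberger's algorithm.
f_1 = v, LT = v.
f_2 = v^{3} + u^{2} + v^{2} + 1, LT = v^{3}.
f_3 = uv^{2} + uv + u + v + 1, LT = uv^{2}.

S(f_1,f_2): lcm = v^{3}. S = u^{2} + v^{2} + 1.
  reduce S modulo (f_1, f_2, f_3):
  remainder u^{2} + 1 ≠ 0; add h_4 = u^{2} + 1 to the basis.

S(f_1,f_3): lcm = uv^{2}. S = uv + u + v + 1.
  reduce S modulo (f_1, f_2, f_3, h_4):
  remainder u + 1 ≠ 0; add h_5 = u + 1 to the basis.

The other S-polynomials (S(f_2,f_3), S(f_1,h_4), S(f_2,h_4), S(f_3,h_4), S(f_1,h_5), S(f_2,h_5), S(f_3,h_5), S(h_4,h_5)) all reduce to 0 modulo the current basis, so we have a Gröbner basis.
Inter-reduce: drop elements whose leading term is divisible by another's, tail-reduce, and make monic.
Reduced Gröbner basis: {u + 1, v}.
Label its elements g_1 = u + 1, g_2 = v.

Reduce p = uv + v modulo G:
  leading term uv: subtract (v)·g_1 from uv + v → 0
  normal form = 0.
Since the normal form is 0, p ∈ I.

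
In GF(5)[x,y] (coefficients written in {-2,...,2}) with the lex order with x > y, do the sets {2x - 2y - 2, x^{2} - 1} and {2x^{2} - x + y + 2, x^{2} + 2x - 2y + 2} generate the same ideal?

No, the ideals differ.

For a fixed monomial order, each ideal has a unique reduced Gröbner basis; comparing bases decides equality.
Buchberger on the first generating set:
f_1 = 2x - 2y - 2, LT = x.
f_2 = x^{2} - 1, LT = x^{2}.

S(f_1,f_2): lcm = x^{2}. S = -xy - x + 1.
  reduce S modulo (f_1, f_2):
  remainder -y^{2} - 2y ≠ 0; add g_3 = -y^{2} - 2y to the basis.

The other S-polynomials (S(f_1,g_3), S(f_2,g_3)) all reduce to 0 modulo the current basis, so we have a Gröbner basis.
Inter-reduce: drop elements whose leading term is divisible by another's, tail-reduce, and make monic.
Reduced Gröbner basis: {x - y - 1, y^{2} + 2y}.

Buchberger on the second generating set:
h_1 = 2x^{2} - x + y + 2, LT = x^{2}.
h_2 = x^{2} + 2x - 2y + 2, LT = x^{2}.

S(h_1,h_2): lcm = x^{2}. S = -1.
  reduce S modulo (h_1, h_2):
  remainder -1 ≠ 0; add k_3 = -1 to the basis.

The other S-polynomials (S(h_1,k_3), S(h_2,k_3)) all reduce to 0 modulo the current basis, so we have a Gröbner basis.
Inter-reduce: drop elements whose leading term is divisible by another's, tail-reduce, and make monic.
Reduced Gröbner basis: {1}.

These differ, so the ideals are not equal.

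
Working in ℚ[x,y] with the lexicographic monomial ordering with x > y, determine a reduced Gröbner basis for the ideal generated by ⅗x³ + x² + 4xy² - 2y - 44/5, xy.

f_1 = ⅗x³ + x² + 4xy² - 2y - 44/5, LT = x³.
f_2 = xy, LT = xy.

S(f_1,f_2): lcm = x³y. S = 5/3x²y + 20/3xy³ - 10/3y² - 44/3y.
  reduce S modulo (f_1, f_2):
  remainder -10/3y² - 44/3y ≠ 0; add g_3 = -10/3y² - 44/3y to the basis.

The other S-polynomials (S(f_1,g_3), S(f_2,g_3)) all reduce to 0 modulo the current basis, so we have a Gröbner basis.

G = {x³ + 5/3x² - 10/3y - 44/3, xy, y² + 22/5y}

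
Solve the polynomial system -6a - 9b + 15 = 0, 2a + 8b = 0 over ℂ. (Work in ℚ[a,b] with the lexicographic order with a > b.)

{(4, -1)}

Compute a lex Gröbner basis by Buchberger's algorithm.
f_1 = -6a - 9b + 15, LT = a.
f_2 = 2a + 8b, LT = a.

S(f_1,f_2): lcm = a. S = -5/2b - 5/2.
  leading term b: no divisor's leading term divides it; move -5/2b to the remainder.
  leading term 1: no divisor's leading term divides it; move -5/2 to the remainder.
  remainder -5/2b - 5/2 ≠ 0; add h_3 = -5/2b - 5/2 to the basis.

S(f_1,h_3): leading monomials are coprime, so the S-polynomial reduces to 0 (Buchberger's first criterion).
S(f_2,h_3): leading monomials are coprime, so the S-polynomial reduces to 0 (Buchberger's first criterion).
Every S-polynomial of the final basis reduces to 0, so we have a Gröbner basis.
Inter-reduce: drop elements whose leading term is divisible by another's, tail-reduce, and make monic.
Reduced Gröbner basis: {a - 4, b + 1}.

Since the basis is lex-ordered, b + 1 is univariate in b. Its roots are {-1}. Back-substituting each root into the other basis elements fixes the other coordinates.
  b = -1: the earlier basis element becomes a - 4 = 0, giving a = 4 — point (4, -1).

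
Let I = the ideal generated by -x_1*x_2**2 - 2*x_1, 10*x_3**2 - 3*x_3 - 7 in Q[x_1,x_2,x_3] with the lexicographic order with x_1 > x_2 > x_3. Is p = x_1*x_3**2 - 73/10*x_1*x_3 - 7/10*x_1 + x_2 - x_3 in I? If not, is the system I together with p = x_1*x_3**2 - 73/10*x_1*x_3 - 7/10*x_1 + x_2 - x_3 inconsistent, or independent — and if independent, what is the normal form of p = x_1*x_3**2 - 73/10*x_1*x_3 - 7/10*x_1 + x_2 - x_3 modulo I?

First compute the reduced Gröbner basis of I by Buchberger's algorithm.
f_1 = -x_1*x_2**2 - 2*x_1, LT = x_1*x_2**2.
f_2 = 10*x_3**2 - 3*x_3 - 7, LT = x_3**2.

The S-polynomials (S(f_1,f_2)) all reduce to 0 modulo the current basis, so we have a Gröbner basis.
Inter-reduce: drop elements whose leading term is divisible by another's, tail-reduce, and make monic.
Reduced Gröbner basis: {x_1*x_2**2 + 2*x_1, x_3**2 - 3/10*x_3 - 7/10}.
Label its elements g_1 = x_1*x_2**2 + 2*x_1, g_2 = x_3**2 - 3/10*x_3 - 7/10.

Reduce p = x_1*x_3**2 - 73/10*x_1*x_3 - 7/10*x_1 + x_2 - x_3 modulo G:
  leading term x_1*x_3**2: subtract (x_1)·g_2 from x_1*x_3**2 - 73/10*x_1*x_3 - 7/10*x_1 + x_2 - x_3 → -7*x_1*x_3 + x_2 - x_3
  leading term x_1*x_3: no divisor's leading term divides it; move -7*x_1*x_3 to the remainder.
  leading term x_2: no divisor's leading term divides it; move x_2 to the remainder.
  leading term x_3: no divisor's leading term divides it; move -x_3 to the remainder.
  normal form = -7*x_1*x_3 + x_2 - x_3.
The normal form is nonzero, so p ∉ I. Since p minus its normal form lies in I, I + (p) = I + (r) where r = -7*x_1*x_3 + x_2 - x_3; decide whether this ideal is the whole ring.
Run Buchberger on G together with r (pairs among the g_i already reduce to 0 since G is a Gröbner basis):
g_1 = x_1*x_2**2 + 2*x_1, LT = x_1*x_2**2.
g_2 = x_3**2 - 3/10*x_3 - 7/10, LT = x_3**2.
r = -7*x_1*x_3 + x_2 - x_3, LT = x_1*x_3.

S(g_1,r): lcm = x_1*x_2**2*x_3. S = 2*x_1*x_3 + 1/7*x_2**3 - 1/7*x_2**2*x_3.
  reduce S modulo (g_1, g_2, r):
  remainder 1/7*x_2**3 - 1/7*x_2**2*x_3 + 2/7*x_2 - 2/7*x_3 ≠ 0; add m_4 = 1/7*x_2**3 - 1/7*x_2**2*x_3 + 2/7*x_2 - 2/7*x_3 to the basis.

S(g_2,r): lcm = x_1*x_3**2. S = -3/10*x_1*x_3 - 7/10*x_1 + 1/7*x_2*x_3 - 1/7*x_3**2.
  reduce S modulo (g_1, g_2, r, m_4):
  remainder -7/10*x_1 + 1/7*x_2*x_3 - 3/70*x_2 - 1/10 ≠ 0; add m_5 = -7/10*x_1 + 1/7*x_2*x_3 - 3/70*x_2 - 1/10 to the basis.

The other S-polynomials (S(g_1,g_2), S(g_1,m_4), S(g_2,m_4), S(r,m_4), S(g_1,m_5), S(g_2,m_5), S(r,m_5), S(m_4,m_5)) all reduce to 0 modulo the current basis, so we have a Gröbner basis.
Inter-reduce: drop elements whose leading term is divisible by another's, tail-reduce, and make monic.
Reduced Gröbner basis: {x_1 - 10/49*x_2*x_3 + 3/49*x_2 + 1/7, x_2**3 - x_2**2*x_3 + 2*x_2 - 2*x_3, x_3**2 - 3/10*x_3 - 7/10}.
The reduced Gröbner basis of I + (p) is {x_1 - 10/49*x_2*x_3 + 3/49*x_2 + 1/7, x_2**3 - x_2**2*x_3 + 2*x_2 - 2*x_3, x_3**2 - 3/10*x_3 - 7/10} ≠ {1}, a proper ideal, so the enlarged system stays consistent: p is independent of I, with normal form -7*x_1*x_3 + x_2 - x_3.

x_1*x_3**2 - 73/10*x_1*x_3 - 7/10*x_1 + x_2 - x_3 is independent of I; its normal form modulo I is -7*x_1*x_3 + x_2 - x_3.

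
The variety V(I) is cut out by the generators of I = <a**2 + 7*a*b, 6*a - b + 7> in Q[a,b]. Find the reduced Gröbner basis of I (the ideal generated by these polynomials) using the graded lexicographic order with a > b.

G = {b**2 - 308/43*b + 49/43, a - 1/6*b + 7/6}

f_1 = a**2 + 7*a*b, LT = a**2.
f_2 = 6*a - b + 7, LT = a.

S(f_1,f_2): lcm = a**2. S = 43/6*a*b - 7/6*a.
  leading term a*b: subtract (43/36*b)·f_2 from 43/6*a*b - 7/6*a → 43/36*b**2 - 7/6*a - 301/36*b
  leading term b**2: no divisor's leading term divides it; move 43/36*b**2 to the remainder.
  leading term a: subtract (-7/36)·f_2 from -7/6*a - 301/36*b → -77/9*b + 49/36
  leading term b: no divisor's leading term divides it; move -77/9*b to the remainder.
  leading term 1: no divisor's leading term divides it; move 49/36 to the remainder.
  remainder 43/36*b**2 - 77/9*b + 49/36 ≠ 0; add g_3 = 43/36*b**2 - 77/9*b + 49/36 to the basis.

The other S-polynomials (S(f_1,g_3), S(f_2,g_3)) all reduce to 0 modulo the current basis, so we have a Gröbner basis.
Inter-reduce: drop elements whose leading term is divisible by another's, tail-reduce, and make monic.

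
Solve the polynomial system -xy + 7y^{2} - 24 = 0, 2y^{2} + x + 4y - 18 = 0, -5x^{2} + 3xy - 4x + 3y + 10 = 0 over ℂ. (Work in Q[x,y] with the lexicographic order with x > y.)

{(2, 2)}

Compute a lex Gröbner basis by Buchberger's algorithm.
f_1 = -xy + 7y^{2} - 24, LT = xy.
f_2 = x + 2y^{2} + 4y - 18, LT = x.
f_3 = -5x^{2} + 3xy - 4x + 3y + 10, LT = x^{2}.

S(f_1,f_2): lcm = xy. S = -2y^{3} - 11y^{2} + 18y + 24.
  leading term y^{3}: no divisor's leading term divides it; move -2y^{3} to the remainder.
  leading term y^{2}: no divisor's leading term divides it; move -11y^{2} to the remainder.
  leading term y: no divisor's leading term divides it; move 18y to the remainder.
  leading term 1: no divisor's leading term divides it; move 24 to the remainder.
  remainder -2y^{3} - 11y^{2} + 18y + 24 ≠ 0; add h_4 = -2y^{3} - 11y^{2} + 18y + 24 to the basis.

S(f_1,f_3): lcm = x^{2}y. S = -\tfrac{32}{5}xy^{2} - \tfrac{4}{5}xy + 24x + \tfrac{3}{5}y^{2} + 2y.
  leading term xy^{2}: subtract (\tfrac{32}{5}y)·f_1 from -\tfrac{32}{5}xy^{2} - \tfrac{4}{5}xy + 24x + \tfrac{3}{5}y^{2} + 2y → -\tfrac{4}{5}xy + 24x - \tfrac{224}{5}y^{3} + \tfrac{3}{5}y^{2} + \tfrac{778}{5}y
  leading term xy: subtract (\tfrac{4}{5})·f_1 from -\tfrac{4}{5}xy + 24x - \tfrac{224}{5}y^{3} + \tfrac{3}{5}y^{2} + \tfrac{778}{5}y → 24x - \tfrac{224}{5}y^{3} - 5y^{2} + \tfrac{778}{5}y + \tfrac{96}{5}
  leading term x: subtract (24)·f_2 from 24x - \tfrac{224}{5}y^{3} - 5y^{2} + \tfrac{778}{5}y + \tfrac{96}{5} → -\tfrac{224}{5}y^{3} - 53y^{2} + \tfrac{298}{5}y + \tfrac{2256}{5}
  leading term y^{3}: subtract (\tfrac{112}{5})·h_4 from -\tfrac{224}{5}y^{3} - 53y^{2} + \tfrac{298}{5}y + \tfrac{2256}{5} → \tfrac{967}{5}y^{2} - \tfrac{1718}{5}y - \tfrac{432}{5}
  leading term y^{2}: no divisor's leading term divides it; move \tfrac{967}{5}y^{2} to the remainder.
  leading term y: no divisor's leading term divides it; move -\tfrac{1718}{5}y to the remainder.
  leading term 1: no divisor's leading term divides it; move -\tfrac{432}{5} to the remainder.
  remainder \tfrac{967}{5}y^{2} - \tfrac{1718}{5}y - \tfrac{432}{5} ≠ 0; add h_5 = \tfrac{967}{5}y^{2} - \tfrac{1718}{5}y - \tfrac{432}{5} to the basis.

S(f_2,f_3): lcm = x^{2}. S = 2xy^{2} + \tfrac{23}{5}xy - \tfrac{94}{5}x + \tfrac{3}{5}y + 2.
  leading term xy^{2}: subtract (-2y)·f_1 from 2xy^{2} + \tfrac{23}{5}xy - \tfrac{94}{5}x + \tfrac{3}{5}y + 2 → \tfrac{23}{5}xy - \tfrac{94}{5}x + 14y^{3} - \tfrac{237}{5}y + 2
  leading term xy: subtract (-\tfrac{23}{5})·f_1 from \tfrac{23}{5}xy - \tfrac{94}{5}x + 14y^{3} - \tfrac{237}{5}y + 2 → -\tfrac{94}{5}x + 14y^{3} + \tfrac{161}{5}y^{2} - \tfrac{237}{5}y - \tfrac{542}{5}
  leading term x: subtract (-\tfrac{94}{5})·f_2 from -\tfrac{94}{5}x + 14y^{3} + \tfrac{161}{5}y^{2} - \tfrac{237}{5}y - \tfrac{542}{5} → 14y^{3} + \tfrac{349}{5}y^{2} + \tfrac{139}{5}y - \tfrac{2234}{5}
  leading term y^{3}: subtract (-7)·h_4 from 14y^{3} + \tfrac{349}{5}y^{2} + \tfrac{139}{5}y - \tfrac{2234}{5} → -\tfrac{36}{5}y^{2} + \tfrac{769}{5}y - \tfrac{1394}{5}
  leading term y^{2}: subtract (-\tfrac{36}{967})·h_5 from -\tfrac{36}{5}y^{2} + \tfrac{769}{5}y - \tfrac{1394}{5} → \tfrac{136355}{967}y - \tfrac{272710}{967}
  leading term y: no divisor's leading term divides it; move \tfrac{136355}{967}y to the remainder.
  leading term 1: no divisor's leading term divides it; move -\tfrac{272710}{967} to the remainder.
  remainder \tfrac{136355}{967}y - \tfrac{272710}{967} ≠ 0; add h_6 = \tfrac{136355}{967}y - \tfrac{272710}{967} to the basis.

The other S-polynomials (S(f_1,h_4), S(f_2,h_4), S(f_3,h_4), S(f_1,h_5), S(f_2,h_5), S(f_3,h_5), S(h_4,h_5), S(f_1,h_6), S(f_2,h_6), S(f_3,h_6), S(h_4,h_6), S(h_5,h_6)) all reduce to 0 modulo the current basis, so we have a Gröbner basis.
Inter-reduce: drop elements whose leading term is divisible by another's, tail-reduce, and make monic.
Reduced Gröbner basis: {x - 2, y - 2}.

The lex basis is triangular: the last element involves only y. Solving y - 2 = 0 gives y ∈ {2}; substituting each value into the earlier elements determines the remaining variables.
  y = 2: the earlier basis element becomes x - 2 = 0, giving x = 2 — point (2, 2).
Check: every point annihilates each of the original generators.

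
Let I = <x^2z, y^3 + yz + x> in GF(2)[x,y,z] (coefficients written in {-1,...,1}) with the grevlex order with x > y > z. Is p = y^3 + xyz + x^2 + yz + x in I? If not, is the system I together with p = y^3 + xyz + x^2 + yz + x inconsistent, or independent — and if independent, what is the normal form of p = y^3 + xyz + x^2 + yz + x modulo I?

y^3 + xyz + x^2 + yz + x is independent of I; its normal form modulo I is xyz + x^2.

First compute the reduced Gröbner basis of I by Buchberger's algorithm.
f_1 = x^2z, LT = x^2z.
f_2 = y^3 + yz + x, LT = y^3.

The S-polynomials (S(f_1,f_2)) all reduce to 0 modulo the current basis, so we have a Gröbner basis.
Inter-reduce: drop elements whose leading term is divisible by another's, tail-reduce, and make monic.
Reduced Gröbner basis: {y^3 + yz + x, x^2z}.
Label its elements g_1 = y^3 + yz + x, g_2 = x^2z.

Reduce p = y^3 + xyz + x^2 + yz + x modulo G:
  leading term y^3: subtract (1)·g_1 from y^3 + xyz + x^2 + yz + x → xyz + x^2
  leading term xyz: no divisor's leading term divides it; move xyz to the remainder.
  leading term x^2: no divisor's leading term divides it; move x^2 to the remainder.
  normal form = xyz + x^2.
The normal form is nonzero, so p ∉ I. Since p minus its normal form lies in I, I + (p) = I + (r) where r = xyz + x^2; decide whether this ideal is the whole ring.
Run Buchberger on G together with r (pairs among the g_i already reduce to 0 since G is a Gröbner basis):
g_1 = y^3 + yz + x, LT = y^3.
g_2 = x^2z, LT = x^2z.
r = xyz + x^2, LT = xyz.

S(g_1,r): lcm = xy^3z. S = x^2y^2 + xyz^2 + x^2z.
  leading term x^2y^2: no divisor's leading term divides it; move x^2y^2 to the remainder.
  leading term xyz^2: subtract (z)·r from xyz^2 + x^2z → 0
  remainder x^2y^2 ≠ 0; add m_4 = x^2y^2 to the basis.

S(g_2,r): lcm = x^2yz. S = x^3.
  leading term x^3: no divisor's leading term divides it; move x^3 to the remainder.
  remainder x^3 ≠ 0; add m_5 = x^3 to the basis.

The other S-polynomials (S(g_1,g_2), S(g_1,m_4), S(g_2,m_4), S(r,m_4), S(g_1,m_5), S(g_2,m_5), S(r,m_5), S(m_4,m_5)) all reduce to 0 modulo the current basis, so we have a Gröbner basis.
Inter-reduce: drop elements whose leading term is divisible by another's, tail-reduce, and make monic.
Reduced Gröbner basis: {x^2y^2, x^3, y^3 + yz + x, x^2z, xyz + x^2}.
The reduced Gröbner basis of I + (p) is {x^2y^2, x^3, y^3 + yz + x, x^2z, xyz + x^2} ≠ {1}, a proper ideal, so the enlarged system stays consistent: p is independent of I, with normal form xyz + x^2.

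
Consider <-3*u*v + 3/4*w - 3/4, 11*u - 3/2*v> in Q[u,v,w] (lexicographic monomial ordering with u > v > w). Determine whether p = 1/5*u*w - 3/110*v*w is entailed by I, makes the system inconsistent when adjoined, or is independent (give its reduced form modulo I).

1/5*u*w - 3/110*v*w lies in I (it reduces to 0).

First compute the reduced Gröbner basis of I by Buchberger's algorithm.
f_1 = -3*u*v + 3/4*w - 3/4, LT = u*v.
f_2 = 11*u - 3/2*v, LT = u.

S(f_1,f_2): lcm = u*v. S = 3/22*v**2 - 1/4*w + 1/4.
  reduce S modulo (f_1, f_2):
  remainder 3/22*v**2 - 1/4*w + 1/4 ≠ 0; add h_3 = 3/22*v**2 - 1/4*w + 1/4 to the basis.

The other S-polynomials (S(f_1,h_3), S(f_2,h_3)) all reduce to 0 modulo the current basis, so we have a Gröbner basis.
Inter-reduce: drop elements whose leading term is divisible by another's, tail-reduce, and make monic.
Reduced Gröbner basis: {u - 3/22*v, v**2 - 11/6*w + 11/6}.
Label its elements g_1 = u - 3/22*v, g_2 = v**2 - 11/6*w + 11/6.

Reduce p = 1/5*u*w - 3/110*v*w modulo G:
  leading term u*w: subtract (1/5*w)·g_1 from 1/5*u*w - 3/110*v*w → 0
  normal form = 0.
Since the normal form is 0, p ∈ I.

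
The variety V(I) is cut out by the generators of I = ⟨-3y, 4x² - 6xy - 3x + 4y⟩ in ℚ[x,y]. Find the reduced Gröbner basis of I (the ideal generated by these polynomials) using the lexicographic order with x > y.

G = {x² - ¾x, y}

This is the nonlinear analogue of row-reducing a linear system.

f_1 = -3y, LT = y.
f_2 = 4x² - 6xy - 3x + 4y, LT = x².

The S-polynomials (S(f_1,f_2)) all reduce to 0 modulo the current basis, so we have a Gröbner basis.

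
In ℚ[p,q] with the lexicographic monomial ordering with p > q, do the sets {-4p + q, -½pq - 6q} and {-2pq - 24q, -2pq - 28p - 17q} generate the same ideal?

Yes, the ideals are equal.

Two ideals are equal iff their reduced Gröbner bases coincide (the reduced basis is unique for a fixed ordering).
Buchberger on the first generating set:
f_1 = -4p + q, LT = p.
f_2 = -½pq - 6q, LT = pq.

S(f_1,f_2): lcm = pq. S = -¼q² - 12q.
  leading term q²: no divisor's leading term divides it; move -¼q² to the remainder.
  leading term q: no divisor's leading term divides it; move -12q to the remainder.
  remainder -¼q² - 12q ≠ 0; add g_3 = -¼q² - 12q to the basis.

The other S-polynomials (S(f_1,g_3), S(f_2,g_3)) all reduce to 0 modulo the current basis, so we have a Gröbner basis.
Inter-reduce: drop elements whose leading term is divisible by another's, tail-reduce, and make monic.
Reduced Gröbner basis: {p - ¼q, q² + 48q}.

Buchberger on the second generating set:
h_1 = -2pq - 24q, LT = pq.
h_2 = -2pq - 28p - 17q, LT = pq.

S(h_1,h_2): lcm = pq. S = -14p + 7/2q.
  leading term p: no divisor's leading term divides it; move -14p to the remainder.
  leading term q: no divisor's leading term divides it; move 7/2q to the remainder.
  remainder -14p + 7/2q ≠ 0; add k_3 = -14p + 7/2q to the basis.

S(h_1,k_3): lcm = pq. S = ¼q² + 12q.
  leading term q²: no divisor's leading term divides it; move ¼q² to the remainder.
  leading term q: no divisor's leading term divides it; move 12q to the remainder.
  remainder ¼q² + 12q ≠ 0; add k_4 = ¼q² + 12q to the basis.

The other S-polynomials (S(h_2,k_3), S(h_1,k_4), S(h_2,k_4), S(k_3,k_4)) all reduce to 0 modulo the current basis, so we have a Gröbner basis.
Inter-reduce: drop elements whose leading term is divisible by another's, tail-reduce, and make monic.
Reduced Gröbner basis: {p - ¼q, q² + 48q}.

The two bases agree; hence the ideals are identical.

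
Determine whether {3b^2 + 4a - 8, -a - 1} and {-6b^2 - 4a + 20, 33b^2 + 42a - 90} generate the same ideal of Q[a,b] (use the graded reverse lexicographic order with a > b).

Yes, the ideals are equal.

Two ideals are equal iff their reduced Gröbner bases coincide (the reduced basis is unique for a fixed ordering).
Buchberger on the first generating set:
f_1 = 3b^2 + 4a - 8, LT = b^2.
f_2 = -a - 1, LT = a.

The S-polynomials (S(f_1,f_2)) all reduce to 0 modulo the current basis, so we have a Gröbner basis.
Inter-reduce: drop elements whose leading term is divisible by another's, tail-reduce, and make monic.
Reduced Gröbner basis: {b^2 - 4, a + 1}.

Buchberger on the second generating set:
h_1 = -6b^2 - 4a + 20, LT = b^2.
h_2 = 33b^2 + 42a - 90, LT = b^2.

S(h_1,h_2): lcm = b^2. S = -20/33a - 20/33.
  reduce S modulo (h_1, h_2):
  remainder -20/33a - 20/33 ≠ 0; add k_3 = -20/33a - 20/33 to the basis.

The other S-polynomials (S(h_1,k_3), S(h_2,k_3)) all reduce to 0 modulo the current basis, so we have a Gröbner basis.
Inter-reduce: drop elements whose leading term is divisible by another's, tail-reduce, and make monic.
Reduced Gröbner basis: {b^2 - 4, a + 1}.

These coincide, so the ideals are equal.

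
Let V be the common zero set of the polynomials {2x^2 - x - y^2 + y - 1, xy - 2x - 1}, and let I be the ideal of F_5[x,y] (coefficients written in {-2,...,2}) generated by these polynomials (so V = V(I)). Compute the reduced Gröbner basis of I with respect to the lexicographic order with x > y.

G = {x + 2y^3 - y^2 + y - 2, y^4 - y^2 - 2y}

f_1 = 2x^2 - x - y^2 + y - 1, LT = x^2.
f_2 = xy - 2x - 1, LT = xy.

S(f_1,f_2): lcm = x^2y. S = 2x^2 + 2xy + x + 2y^3 - 2y^2 + 2y.
  leading term x^2: subtract (1)·f_1 from 2x^2 + 2xy + x + 2y^3 - 2y^2 + 2y → 2xy + 2x + 2y^3 - y^2 + y + 1
  leading term xy: subtract (2)·f_2 from 2xy + 2x + 2y^3 - y^2 + y + 1 → x + 2y^3 - y^2 + y - 2
  leading term x: no divisor's leading term divides it; move x to the remainder.
  leading term y^3: no divisor's leading term divides it; move 2y^3 to the remainder.
  leading term y^2: no divisor's leading term divides it; move -y^2 to the remainder.
  leading term y: no divisor's leading term divides it; move y to the remainder.
  leading term 1: no divisor's leading term divides it; move -2 to the remainder.
  remainder x + 2y^3 - y^2 + y - 2 ≠ 0; add g_3 = x + 2y^3 - y^2 + y - 2 to the basis.

S(f_2,g_3): lcm = xy. S = -2x - 2y^4 + y^3 - y^2 + 2y - 1.
  leading term x: subtract (-2)·g_3 from -2x - 2y^4 + y^3 - y^2 + 2y - 1 → -2y^4 + 2y^2 - y
  leading term y^4: no divisor's leading term divides it; move -2y^4 to the remainder.
  leading term y^2: no divisor's leading term divides it; move 2y^2 to the remainder.
  leading term y: no divisor's leading term divides it; move -y to the remainder.
  remainder -2y^4 + 2y^2 - y ≠ 0; add g_4 = -2y^4 + 2y^2 - y to the basis.

The other S-polynomials (S(f_1,g_3), S(f_1,g_4), S(f_2,g_4), S(g_3,g_4)) all reduce to 0 modulo the current basis, so we have a Gröbner basis.
Inter-reduce: drop elements whose leading term is divisible by another's, tail-reduce, and make monic.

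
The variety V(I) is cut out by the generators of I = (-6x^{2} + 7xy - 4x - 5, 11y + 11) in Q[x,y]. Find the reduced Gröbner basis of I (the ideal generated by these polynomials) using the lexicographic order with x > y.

G = {x^{2} + \tfrac{11}{6}x + \tfrac{5}{6}, y + 1}

f_1 = -6x^{2} + 7xy - 4x - 5, LT = x^{2}.
f_2 = 11y + 11, LT = y.

The S-polynomials (S(f_1,f_2)) all reduce to 0 modulo the current basis, so we have a Gröbner basis.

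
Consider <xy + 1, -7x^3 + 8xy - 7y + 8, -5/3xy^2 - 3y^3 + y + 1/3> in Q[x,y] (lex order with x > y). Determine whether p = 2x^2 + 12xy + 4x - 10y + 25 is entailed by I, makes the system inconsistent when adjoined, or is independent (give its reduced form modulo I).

Adjoining 2x^2 + 12xy + 4x - 10y + 25 makes the ideal the whole ring: the system is inconsistent.

First compute the reduced Gröbner basis of I by Buchberger's algorithm.
f_1 = xy + 1, LT = xy.
f_2 = -7x^3 + 8xy - 7y + 8, LT = x^3.
f_3 = -5/3xy^2 - 3y^3 + y + 1/3, LT = xy^2.

S(f_1,f_2): lcm = x^3y. S = x^2 + 8/7xy^2 - y^2 + 8/7y.
  leading term x^2: no divisor's leading term divides it; move x^2 to the remainder.
  leading term xy^2: subtract (8/7y)·f_1 from 8/7xy^2 - y^2 + 8/7y → -y^2
  leading term y^2: no divisor's leading term divides it; move -y^2 to the remainder.
  remainder x^2 - y^2 ≠ 0; add h_4 = x^2 - y^2 to the basis.

S(f_1,f_3): lcm = xy^2. S = -9/5y^3 + 8/5y + 1/5.
  leading term y^3: no divisor's leading term divides it; move -9/5y^3 to the remainder.
  leading term y: no divisor's leading term divides it; move 8/5y to the remainder.
  leading term 1: no divisor's leading term divides it; move 1/5 to the remainder.
  remainder -9/5y^3 + 8/5y + 1/5 ≠ 0; add h_5 = -9/5y^3 + 8/5y + 1/5 to the basis.

S(f_2,f_3): lcm = x^3y^2. S = -9/5x^2y^3 + 3/5x^2y + 1/5x^2 - 8/7xy^3 + y^3 - 8/7y^2.
  leading term x^2y^3: subtract (-9/5xy^2)·f_1 from -9/5x^2y^3 + 3/5x^2y + 1/5x^2 - 8/7xy^3 + y^3 - 8/7y^2 → 3/5x^2y + 1/5x^2 - 8/7xy^3 + 9/5xy^2 + y^3 - 8/7y^2
  leading term x^2y: subtract (3/5x)·f_1 from 3/5x^2y + 1/5x^2 - 8/7xy^3 + 9/5xy^2 + y^3 - 8/7y^2 → 1/5x^2 - 8/7xy^3 + 9/5xy^2 - 3/5x + y^3 - 8/7y^2
  leading term x^2: subtract (1/5)·h_4 from 1/5x^2 - 8/7xy^3 + 9/5xy^2 - 3/5x + y^3 - 8/7y^2 → -8/7xy^3 + 9/5xy^2 - 3/5x + y^3 - 33/35y^2
  leading term xy^3: subtract (-8/7y^2)·f_1 from -8/7xy^3 + 9/5xy^2 - 3/5x + y^3 - 33/35y^2 → 9/5xy^2 - 3/5x + y^3 + 1/5y^2
  leading term xy^2: subtract (9/5y)·f_1 from 9/5xy^2 - 3/5x + y^3 + 1/5y^2 → -3/5x + y^3 + 1/5y^2 - 9/5y
  leading term x: no divisor's leading term divides it; move -3/5x to the remainder.
  leading term y^3: subtract (-5/9)·h_5 from y^3 + 1/5y^2 - 9/5y → 1/5y^2 - 41/45y + 1/9
  leading term y^2: no divisor's leading term divides it; move 1/5y^2 to the remainder.
  leading term y: no divisor's leading term divides it; move -41/45y to the remainder.
  leading term 1: no divisor's leading term divides it; move 1/9 to the remainder.
  remainder -3/5x + 1/5y^2 - 41/45y + 1/9 ≠ 0; add h_6 = -3/5x + 1/5y^2 - 41/45y + 1/9 to the basis.

S(f_1,h_4): lcm = x^2y. S = x + y^3.
  leading term x: subtract (-5/3)·h_6 from x + y^3 → y^3 + 1/3y^2 - 41/27y + 5/27
  leading term y^3: subtract (-5/9)·h_5 from y^3 + 1/3y^2 - 41/27y + 5/27 → 1/3y^2 - 17/27y + 8/27
  leading term y^2: no divisor's leading term divides it; move 1/3y^2 to the remainder.
  leading term y: no divisor's leading term divides it; move -17/27y to the remainder.
  leading term 1: no divisor's leading term divides it; move 8/27 to the remainder.
  remainder 1/3y^2 - 17/27y + 8/27 ≠ 0; add h_7 = 1/3y^2 - 17/27y + 8/27 to the basis.

S(f_3,h_4): lcm = x^2y^2. S = 9/5xy^3 - 3/5xy - 1/5x + y^4.
  leading term xy^3: subtract (9/5y^2)·f_1 from 9/5xy^3 - 3/5xy - 1/5x + y^4 → -3/5xy - 1/5x + y^4 - 9/5y^2
  leading term xy: subtract (-3/5)·f_1 from -3/5xy - 1/5x + y^4 - 9/5y^2 → -1/5x + y^4 - 9/5y^2 + 3/5
  leading term x: subtract (1/3)·h_6 from -1/5x + y^4 - 9/5y^2 + 3/5 → y^4 - 28/15y^2 + 41/135y + 76/135
  leading term y^4: subtract (-5/9y)·h_5 from y^4 - 28/15y^2 + 41/135y + 76/135 → -44/45y^2 + 56/135y + 76/135
  leading term y^2: subtract (-44/15)·h_7 from -44/45y^2 + 56/135y + 76/135 → -116/81y + 116/81
  leading term y: no divisor's leading term divides it; move -116/81y to the remainder.
  leading term 1: no divisor's leading term divides it; move 116/81 to the remainder.
  remainder -116/81y + 116/81 ≠ 0; add h_8 = -116/81y + 116/81 to the basis.

The other S-polynomials (S(f_2,h_4), S(f_1,h_5), S(f_2,h_5), S(f_3,h_5), S(h_4,h_5), S(f_1,h_6), S(f_2,h_6), S(f_3,h_6), S(h_4,h_6), S(h_5,h_6), S(f_1,h_7), S(f_2,h_7), S(f_3,h_7), S(h_4,h_7), S(h_5,h_7), S(h_6,h_7), S(f_1,h_8), S(f_2,h_8), S(f_3,h_8), S(h_4,h_8), S(h_5,h_8), S(h_6,h_8), S(h_7,h_8)) all reduce to 0 modulo the current basis, so we have a Gröbner basis.
Inter-reduce: drop elements whose leading term is divisible by another's, tail-reduce, and make monic.
Reduced Gröbner basis: {x + 1, y - 1}.
Label its elements g_1 = x + 1, g_2 = y - 1.

Reduce p = 2x^2 + 12xy + 4x - 10y + 25 modulo G:
  leading term x^2: subtract (2x)·g_1 from 2x^2 + 12xy + 4x - 10y + 25 → 12xy + 2x - 10y + 25
  leading term xy: subtract (12y)·g_1 from 12xy + 2x - 10y + 25 → 2x - 22y + 25
  leading term x: subtract (2)·g_1 from 2x - 22y + 25 → -22y + 23
  leading term y: subtract (-22)·g_2 from -22y + 23 → 1
  leading term 1: no divisor's leading term divides it; move 1 to the remainder.
  normal form = 1.
The normal form is nonzero, so p ∉ I. Since p minus its normal form lies in I, I + (p) = I + (r) where r = 1; decide whether this ideal is the whole ring.
Here r = 1 is a nonzero constant, hence a unit: 1 ∈ I + (p), the Gröbner basis of I + (p) is {1}, and the enlarged system has no common solution — adjoining p is inconsistent.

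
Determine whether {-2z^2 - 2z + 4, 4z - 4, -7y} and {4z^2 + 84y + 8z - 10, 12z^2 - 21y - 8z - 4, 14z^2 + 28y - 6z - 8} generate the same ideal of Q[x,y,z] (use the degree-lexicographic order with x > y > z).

No, the ideals differ.

Two ideals are equal iff their reduced Gröbner bases coincide (the reduced basis is unique for a fixed ordering).
Buchberger on the first generating set:
f_1 = -2z^2 - 2z + 4, LT = z^2.
f_2 = 4z - 4, LT = z.
f_3 = -7y, LT = y.

The S-polynomials (S(f_1,f_2), S(f_1,f_3), S(f_2,f_3)) all reduce to 0 modulo the current basis, so we have a Gröbner basis.
Inter-reduce: drop elements whose leading term is divisible by another's, tail-reduce, and make monic.
Reduced Gröbner basis: {y, z - 1}.

Buchberger on the second generating set:
h_1 = 4z^2 + 84y + 8z - 10, LT = z^2.
h_2 = 12z^2 - 21y - 8z - 4, LT = z^2.
h_3 = 14z^2 + 28y - 6z - 8, LT = z^2.

S(h_1,h_2): lcm = z^2. S = 91/4y + 8/3z - 13/6.
  leading term y: no divisor's leading term divides it; move 91/4y to the remainder.
  leading term z: no divisor's leading term divides it; move 8/3z to the remainder.
  leading term 1: no divisor's leading term divides it; move -13/6 to the remainder.
  remainder 91/4y + 8/3z - 13/6 ≠ 0; add k_4 = 91/4y + 8/3z - 13/6 to the basis.

S(h_1,h_3): lcm = z^2. S = 19y + 17/7z - 27/14.
  leading term y: subtract (76/91)·k_4 from 19y + 17/7z - 27/14 → 55/273z - 5/42
  leading term z: no divisor's leading term divides it; move 55/273z to the remainder.
  leading term 1: no divisor's leading term divides it; move -5/42 to the remainder.
  remainder 55/273z - 5/42 ≠ 0; add k_5 = 55/273z - 5/42 to the basis.

S(h_1,k_5): lcm = z^2. S = 21y + 57/22z - 5/2.
  leading term y: subtract (12/13)·k_4 from 21y + 57/22z - 5/2 → 37/286z - 1/2
  leading term z: subtract (777/1210)·k_5 from 37/286z - 1/2 → -205/484
  leading term 1: no divisor's leading term divides it; move -205/484 to the remainder.
  remainder -205/484 ≠ 0; add k_6 = -205/484 to the basis.

The other S-polynomials (S(h_2,h_3), S(h_1,k_4), S(h_2,k_4), S(h_3,k_4), S(h_2,k_5), S(h_3,k_5), S(k_4,k_5), S(h_1,k_6), S(h_2,k_6), S(h_3,k_6), S(k_4,k_6), S(k_5,k_6)) all reduce to 0 modulo the current basis, so we have a Gröbner basis.
Inter-reduce: drop elements whose leading term is divisible by another's, tail-reduce, and make monic.
Reduced Gröbner basis: {1}.

The bases are distinct; the ideals are different.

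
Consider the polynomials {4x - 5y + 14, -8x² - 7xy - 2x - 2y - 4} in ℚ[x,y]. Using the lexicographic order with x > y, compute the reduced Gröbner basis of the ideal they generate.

f_1 = 4x - 5y + 14, LT = x.
f_2 = -8x² - 7xy - 2x - 2y - 4, LT = x².

S(f_1,f_2): lcm = x². S = -17/8xy + 13/4x - ¼y - ½.
  leading term xy: subtract (-17/32y)·f_1 from -17/8xy + 13/4x - ¼y - ½ → 13/4x - 85/32y² + 115/16y - ½
  leading term x: subtract (13/16)·f_1 from 13/4x - 85/32y² + 115/16y - ½ → -85/32y² + 45/4y - 95/8
  leading term y²: no divisor's leading term divides it; move -85/32y² to the remainder.
  leading term y: no divisor's leading term divides it; move 45/4y to the remainder.
  leading term 1: no divisor's leading term divides it; move -95/8 to the remainder.
  remainder -85/32y² + 45/4y - 95/8 ≠ 0; add g_3 = -85/32y² + 45/4y - 95/8 to the basis.

The other S-polynomials (S(f_1,g_3), S(f_2,g_3)) all reduce to 0 modulo the current basis, so we have a Gröbner basis.
Inter-reduce: drop elements whose leading term is divisible by another's, tail-reduce, and make monic.

G = {x - 5/4y + 7/2, y² - 72/17y + 76/17}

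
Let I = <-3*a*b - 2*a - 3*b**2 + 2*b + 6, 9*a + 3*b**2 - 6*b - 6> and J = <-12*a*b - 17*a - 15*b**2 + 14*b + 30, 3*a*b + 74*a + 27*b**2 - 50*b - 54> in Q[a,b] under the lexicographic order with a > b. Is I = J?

Two ideals are equal iff their reduced Gröbner bases coincide (the reduced basis is unique for a fixed ordering).
Buchberger on the first generating set:
f_1 = -3*a*b - 2*a - 3*b**2 + 2*b + 6, LT = a*b.
f_2 = 9*a + 3*b**2 - 6*b - 6, LT = a.

S(f_1,f_2): lcm = a*b. S = 2/3*a - 1/3*b**3 + 5/3*b**2 - 2.
  leading term a: subtract (2/27)·f_2 from 2/3*a - 1/3*b**3 + 5/3*b**2 - 2 → -1/3*b**3 + 13/9*b**2 + 4/9*b - 14/9
  leading term b**3: no divisor's leading term divides it; move -1/3*b**3 to the remainder.
  leading term b**2: no divisor's leading term divides it; move 13/9*b**2 to the remainder.
  leading term b: no divisor's leading term divides it; move 4/9*b to the remainder.
  leading term 1: no divisor's leading term divides it; move -14/9 to the remainder.
  remainder -1/3*b**3 + 13/9*b**2 + 4/9*b - 14/9 ≠ 0; add g_3 = -1/3*b**3 + 13/9*b**2 + 4/9*b - 14/9 to the basis.

The other S-polynomials (S(f_1,g_3), S(f_2,g_3)) all reduce to 0 modulo the current basis, so we have a Gröbner basis.
Inter-reduce: drop elements whose leading term is divisible by another's, tail-reduce, and make monic.
Reduced Gröbner basis: {a + 1/3*b**2 - 2/3*b - 2/3, b**3 - 13/3*b**2 - 4/3*b + 14/3}.

Buchberger on the second generating set:
h_1 = -12*a*b - 17*a - 15*b**2 + 14*b + 30, LT = a*b.
h_2 = 3*a*b + 74*a + 27*b**2 - 50*b - 54, LT = a*b.

S(h_1,h_2): lcm = a*b. S = -93/4*a - 31/4*b**2 + 31/2*b + 31/2.
  leading term a: no divisor's leading term divides it; move -93/4*a to the remainder.
  leading term b**2: no divisor's leading term divides it; move -31/4*b**2 to the remainder.
  leading term b: no divisor's leading term divides it; move 31/2*b to the remainder.
  leading term 1: no divisor's leading term divides it; move 31/2 to the remainder.
  remainder -93/4*a - 31/4*b**2 + 31/2*b + 31/2 ≠ 0; add k_3 = -93/4*a - 31/4*b**2 + 31/2*b + 31/2 to the basis.

S(h_1,k_3): lcm = a*b. S = 17/12*a - 1/3*b**3 + 23/12*b**2 - 1/2*b - 5/2.
  leading term a: subtract (-17/279)·k_3 from 17/12*a - 1/3*b**3 + 23/12*b**2 - 1/2*b - 5/2 → -1/3*b**3 + 13/9*b**2 + 4/9*b - 14/9
  leading term b**3: no divisor's leading term divides it; move -1/3*b**3 to the remainder.
  leading term b**2: no divisor's leading term divides it; move 13/9*b**2 to the remainder.
  leading term b: no divisor's leading term divides it; move 4/9*b to the remainder.
  leading term 1: no divisor's leading term divides it; move -14/9 to the remainder.
  remainder -1/3*b**3 + 13/9*b**2 + 4/9*b - 14/9 ≠ 0; add k_4 = -1/3*b**3 + 13/9*b**2 + 4/9*b - 14/9 to the basis.

The other S-polynomials (S(h_2,k_3), S(h_1,k_4), S(h_2,k_4), S(k_3,k_4)) all reduce to 0 modulo the current basis, so we have a Gröbner basis.
Inter-reduce: drop elements whose leading term is divisible by another's, tail-reduce, and make monic.
Reduced Gröbner basis: {a + 1/3*b**2 - 2/3*b - 2/3, b**3 - 13/3*b**2 - 4/3*b + 14/3}.

These coincide, so the ideals are equal.

Yes, the ideals are equal.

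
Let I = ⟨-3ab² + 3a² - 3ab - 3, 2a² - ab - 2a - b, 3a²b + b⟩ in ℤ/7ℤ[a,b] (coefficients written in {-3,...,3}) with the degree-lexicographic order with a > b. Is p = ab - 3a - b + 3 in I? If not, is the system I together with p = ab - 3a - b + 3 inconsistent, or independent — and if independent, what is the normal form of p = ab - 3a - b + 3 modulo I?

First compute the reduced Gröbner basis of I by Buchberger's algorithm.
f_1 = -3ab² + 3a² - 3ab - 3, LT = ab².
f_2 = 2a² - ab - 2a - b, LT = a².
f_3 = 3a²b + b, LT = a²b.

S(f_1,f_2): lcm = a²b². S = -3ab³ - a³ + a²b + ab² - 3b³ + a.
  leading term ab³: subtract (b)·f_1 from -3ab³ - a³ + a²b + ab² - 3b³ + a → -a³ - 2a²b - 3ab² - 3b³ + a + 3b
  leading term a³: subtract (3a)·f_2 from -a³ - 2a²b - 3ab² - 3b³ + a + 3b → a²b - 3ab² - 3b³ - a² + 3ab + a + 3b
  leading term a²b: subtract (-3b)·f_2 from a²b - 3ab² - 3b³ - a² + 3ab + a + 3b → ab² - 3b³ - a² - 3ab - 3b² + a + 3b
  leading term ab²: subtract (2)·f_1 from ab² - 3b³ - a² - 3ab - 3b² + a + 3b → -3b³ + 3ab - 3b² + a + 3b - 1
  leading term b³: no divisor's leading term divides it; move -3b³ to the remainder.
  leading term ab: no divisor's leading term divides it; move 3ab to the remainder.
  leading term b²: no divisor's leading term divides it; move -3b² to the remainder.
  leading term a: no divisor's leading term divides it; move a to the remainder.
  leading term b: no divisor's leading term divides it; move 3b to the remainder.
  leading term 1: no divisor's leading term divides it; move -1 to the remainder.
  remainder -3b³ + 3ab - 3b² + a + 3b - 1 ≠ 0; add h_4 = -3b³ + 3ab - 3b² + a + 3b - 1 to the basis.

S(f_1,f_3): lcm = a²b². S = -a³ + a²b + 2b² + a.
  leading term a³: subtract (3a)·f_2 from -a³ + a²b + 2b² + a → -3a²b - a² + 3ab + 2b² + a
  leading term a²b: subtract (2b)·f_2 from -3a²b - a² + 3ab + 2b² + a → 2ab² - a² - 3b² + a
  leading term ab²: subtract (-3)·f_1 from 2ab² - a² - 3b² + a → a² - 2ab - 3b² + a - 2
  leading term a²: subtract (-3)·f_2 from a² - 2ab - 3b² + a - 2 → 2ab - 3b² + 2a - 3b - 2
  leading term ab: no divisor's leading term divides it; move 2ab to the remainder.
  leading term b²: no divisor's leading term divides it; move -3b² to the remainder.
  leading term a: no divisor's leading term divides it; move 2a to the remainder.
  leading term b: no divisor's leading term divides it; move -3b to the remainder.
  leading term 1: no divisor's leading term divides it; move -2 to the remainder.
  remainder 2ab - 3b² + 2a - 3b - 2 ≠ 0; add h_5 = 2ab - 3b² + 2a - 3b - 2 to the basis.

S(f_2,f_3): lcm = a²b. S = 3ab² - ab + 3b² + 2b.
  leading term ab²: subtract (-1)·f_1 from 3ab² - ab + 3b² + 2b → 3a² + 3ab + 3b² + 2b - 3
  leading term a²: subtract (-2)·f_2 from 3a² + 3ab + 3b² + 2b - 3 → ab + 3b² + 3a - 3
  leading term ab: subtract (-3)·h_5 from ab + 3b² + 3a - 3 → b² + 2a - 2b - 2
  leading term b²: no divisor's leading term divides it; move b² to the remainder.
  leading term a: no divisor's leading term divides it; move 2a to the remainder.
  leading term b: no divisor's leading term divides it; move -2b to the remainder.
  leading term 1: no divisor's leading term divides it; move -2 to the remainder.
  remainder b² + 2a - 2b - 2 ≠ 0; add h_6 = b² + 2a - 2b - 2 to the basis.

S(f_3,h_4): lcm = a²b³. S = a³b - a²b² - 2a³ + a²b - 2b³ + 2a².
  leading term a³b: subtract (-3ab)·f_2 from a³b - a²b² - 2a³ + a²b - 2b³ + 2a² → 3a²b² - 2a³ + 2a²b - 3ab² - 2b³ + 2a²
  leading term a²b²: subtract (-a)·f_1 from 3a²b² - 2a³ + 2a²b - 3ab² - 2b³ + 2a² → a³ - a²b - 3ab² - 2b³ + 2a² - 3a
  leading term a³: subtract (-3a)·f_2 from a³ - a²b - 3ab² - 2b³ + 2a² - 3a → 3a²b - 3ab² - 2b³ + 3a² - 3ab - 3a
  leading term a²b: subtract (-2b)·f_2 from 3a²b - 3ab² - 2b³ + 3a² - 3ab - 3a → 2ab² - 2b³ + 3a² - 2b² - 3a
  leading term ab²: subtract (-3)·f_1 from 2ab² - 2b³ + 3a² - 2b² - 3a → -2b³ - 2a² - 2ab - 2b² - 3a - 2
  leading term b³: subtract (3)·h_4 from -2b³ - 2a² - 2ab - 2b² - 3a - 2 → -2a² + 3ab + a - 2b + 1
  leading term a²: subtract (-1)·f_2 from -2a² + 3ab + a - 2b + 1 → 2ab - a - 3b + 1
  leading term ab: subtract (1)·h_5 from 2ab - a - 3b + 1 → 3b² - 3a + 3
  leading term b²: subtract (3)·h_6 from 3b² - 3a + 3 → -2a - b + 2
  leading term a: no divisor's leading term divides it; move -2a to the remainder.
  leading term b: no divisor's leading term divides it; move -b to the remainder.
  leading term 1: no divisor's leading term divides it; move 2 to the remainder.
  remainder -2a - b + 2 ≠ 0; add h_7 = -2a - b + 2 to the basis.

The other S-polynomials (S(f_1,h_4), S(f_2,h_4), S(f_1,h_5), S(f_2,h_5), S(f_3,h_5), S(h_4,h_5), S(f_1,h_6), S(f_2,h_6), S(f_3,h_6), S(h_4,h_6), S(h_5,h_6), S(f_1,h_7), S(f_2,h_7), S(f_3,h_7), S(h_4,h_7), S(h_5,h_7), S(h_6,h_7)) all reduce to 0 modulo the current basis, so we have a Gröbner basis.
Inter-reduce: drop elements whose leading term is divisible by another's, tail-reduce, and make monic.
Reduced Gröbner basis: {b² - 3b, a - 3b - 1}.
Label its elements g_1 = b² - 3b, g_2 = a - 3b - 1.

Reduce p = ab - 3a - b + 3 modulo G:
  leading term ab: subtract (b)·g_2 from ab - 3a - b + 3 → 3b² - 3a + 3
  leading term b²: subtract (3)·g_1 from 3b² - 3a + 3 → -3a + 2b + 3
  leading term a: subtract (-3)·g_2 from -3a + 2b + 3 → 0
  normal form = 0.
Since the normal form is 0, p ∈ I.

ab - 3a - b + 3 lies in I (it reduces to 0).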